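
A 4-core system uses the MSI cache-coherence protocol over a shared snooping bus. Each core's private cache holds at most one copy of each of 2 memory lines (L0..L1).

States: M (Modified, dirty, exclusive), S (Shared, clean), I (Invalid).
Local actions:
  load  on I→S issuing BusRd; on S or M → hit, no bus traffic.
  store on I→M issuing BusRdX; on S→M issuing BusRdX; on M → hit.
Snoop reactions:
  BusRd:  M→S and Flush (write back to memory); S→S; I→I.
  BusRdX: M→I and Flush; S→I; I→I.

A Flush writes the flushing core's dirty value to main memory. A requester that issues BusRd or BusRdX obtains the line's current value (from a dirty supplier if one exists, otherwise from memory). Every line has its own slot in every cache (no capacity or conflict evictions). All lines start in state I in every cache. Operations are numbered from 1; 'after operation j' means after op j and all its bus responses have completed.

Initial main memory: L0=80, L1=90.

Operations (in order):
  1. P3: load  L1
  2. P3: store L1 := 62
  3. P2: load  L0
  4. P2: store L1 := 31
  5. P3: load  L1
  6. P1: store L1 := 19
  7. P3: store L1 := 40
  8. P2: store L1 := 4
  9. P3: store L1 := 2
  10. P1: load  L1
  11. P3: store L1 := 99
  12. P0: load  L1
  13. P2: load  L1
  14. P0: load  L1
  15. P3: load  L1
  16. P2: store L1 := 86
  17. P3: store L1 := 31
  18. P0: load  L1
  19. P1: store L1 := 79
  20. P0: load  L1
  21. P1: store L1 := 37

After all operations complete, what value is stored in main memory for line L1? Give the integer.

  op1 P3: load  L1 → I/I/I/S on L1; bus BusRd; mem=90
  op2 P3: store L1 := 62 → I/I/I/M on L1; bus BusRdX; mem=90
  op3 P2: load  L0 → I/I/S/I on L0; bus BusRd; mem=80
  op4 P2: store L1 := 31 → I/I/M/I on L1; bus BusRdX Flush; mem=62
  op5 P3: load  L1 → I/I/S/S on L1; bus BusRd Flush; mem=31
  op6 P1: store L1 := 19 → I/M/I/I on L1; bus BusRdX; mem=31
  op7 P3: store L1 := 40 → I/I/I/M on L1; bus BusRdX Flush; mem=19
  op8 P2: store L1 := 4 → I/I/M/I on L1; bus BusRdX Flush; mem=40
  op9 P3: store L1 := 2 → I/I/I/M on L1; bus BusRdX Flush; mem=4
  op10 P1: load  L1 → I/S/I/S on L1; bus BusRd Flush; mem=2
  op11 P3: store L1 := 99 → I/I/I/M on L1; bus BusRdX; mem=2
  op12 P0: load  L1 → S/I/I/S on L1; bus BusRd Flush; mem=99
  op13 P2: load  L1 → S/I/S/S on L1; bus BusRd; mem=99
  op14 P0: load  L1 → S/I/S/S on L1; bus (none); mem=99
  op15 P3: load  L1 → S/I/S/S on L1; bus (none); mem=99
  op16 P2: store L1 := 86 → I/I/M/I on L1; bus BusRdX; mem=99
  op17 P3: store L1 := 31 → I/I/I/M on L1; bus BusRdX Flush; mem=86
  op18 P0: load  L1 → S/I/I/S on L1; bus BusRd Flush; mem=31
  op19 P1: store L1 := 79 → I/M/I/I on L1; bus BusRdX; mem=31
  op20 P0: load  L1 → S/S/I/I on L1; bus BusRd Flush; mem=79
  op21 P1: store L1 := 37 → I/M/I/I on L1; bus BusRdX; mem=79

memory[L1] = 79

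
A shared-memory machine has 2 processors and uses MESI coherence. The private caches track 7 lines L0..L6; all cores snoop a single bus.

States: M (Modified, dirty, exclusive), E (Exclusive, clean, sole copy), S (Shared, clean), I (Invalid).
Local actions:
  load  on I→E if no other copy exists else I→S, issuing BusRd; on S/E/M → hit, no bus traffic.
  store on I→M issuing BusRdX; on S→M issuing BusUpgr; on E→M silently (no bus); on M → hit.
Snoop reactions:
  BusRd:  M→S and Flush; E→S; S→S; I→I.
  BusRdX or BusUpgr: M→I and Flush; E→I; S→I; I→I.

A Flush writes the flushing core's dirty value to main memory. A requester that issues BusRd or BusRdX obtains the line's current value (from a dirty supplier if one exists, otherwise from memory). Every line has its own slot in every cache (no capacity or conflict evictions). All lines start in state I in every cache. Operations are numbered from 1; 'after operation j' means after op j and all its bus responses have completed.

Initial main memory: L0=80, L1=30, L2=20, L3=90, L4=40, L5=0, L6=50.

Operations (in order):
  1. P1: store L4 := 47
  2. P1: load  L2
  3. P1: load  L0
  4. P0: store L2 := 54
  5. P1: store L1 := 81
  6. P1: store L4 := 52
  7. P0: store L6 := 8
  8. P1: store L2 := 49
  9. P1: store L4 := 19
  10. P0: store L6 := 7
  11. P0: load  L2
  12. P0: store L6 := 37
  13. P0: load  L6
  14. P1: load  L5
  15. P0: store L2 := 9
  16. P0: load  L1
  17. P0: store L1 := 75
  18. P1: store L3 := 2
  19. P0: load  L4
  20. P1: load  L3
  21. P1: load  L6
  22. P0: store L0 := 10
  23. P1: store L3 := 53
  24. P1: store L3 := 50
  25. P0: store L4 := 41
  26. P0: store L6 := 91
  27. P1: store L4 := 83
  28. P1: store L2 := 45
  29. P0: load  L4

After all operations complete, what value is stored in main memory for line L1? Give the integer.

[1] P1: store L4 := 47 | P0:I, P1:M(47) | bus: BusRdX
[2] P1: load  L2 | P0:I, P1:E(20) | bus: BusRd
[3] P1: load  L0 | P0:I, P1:E(80) | bus: BusRd
[4] P0: store L2 := 54 | P0:M(54), P1:I | bus: BusRdX
[5] P1: store L1 := 81 | P0:I, P1:M(81) | bus: BusRdX
[6] P1: store L4 := 52 | P0:I, P1:M(52) | bus: none
[7] P0: store L6 := 8 | P0:M(8), P1:I | bus: BusRdX
[8] P1: store L2 := 49 | P0:I, P1:M(49) | bus: BusRdX,Flush
[9] P1: store L4 := 19 | P0:I, P1:M(19) | bus: none
[10] P0: store L6 := 7 | P0:M(7), P1:I | bus: none
[11] P0: load  L2 | P0:S(49), P1:S(49) | bus: BusRd,Flush
[12] P0: store L6 := 37 | P0:M(37), P1:I | bus: none
[13] P0: load  L6 | P0:M(37), P1:I | bus: none
[14] P1: load  L5 | P0:I, P1:E(0) | bus: BusRd
[15] P0: store L2 := 9 | P0:M(9), P1:I | bus: BusUpgr
[16] P0: load  L1 | P0:S(81), P1:S(81) | bus: BusRd,Flush
[17] P0: store L1 := 75 | P0:M(75), P1:I | bus: BusUpgr
[18] P1: store L3 := 2 | P0:I, P1:M(2) | bus: BusRdX
[19] P0: load  L4 | P0:S(19), P1:S(19) | bus: BusRd,Flush
[20] P1: load  L3 | P0:I, P1:M(2) | bus: none
[21] P1: load  L6 | P0:S(37), P1:S(37) | bus: BusRd,Flush
[22] P0: store L0 := 10 | P0:M(10), P1:I | bus: BusRdX
[23] P1: store L3 := 53 | P0:I, P1:M(53) | bus: none
[24] P1: store L3 := 50 | P0:I, P1:M(50) | bus: none
[25] P0: store L4 := 41 | P0:M(41), P1:I | bus: BusUpgr
[26] P0: store L6 := 91 | P0:M(91), P1:I | bus: BusUpgr
[27] P1: store L4 := 83 | P0:I, P1:M(83) | bus: BusRdX,Flush
[28] P1: store L2 := 45 | P0:I, P1:M(45) | bus: BusRdX,Flush
[29] P0: load  L4 | P0:S(83), P1:S(83) | bus: BusRd,Flush

memory[L1] = 81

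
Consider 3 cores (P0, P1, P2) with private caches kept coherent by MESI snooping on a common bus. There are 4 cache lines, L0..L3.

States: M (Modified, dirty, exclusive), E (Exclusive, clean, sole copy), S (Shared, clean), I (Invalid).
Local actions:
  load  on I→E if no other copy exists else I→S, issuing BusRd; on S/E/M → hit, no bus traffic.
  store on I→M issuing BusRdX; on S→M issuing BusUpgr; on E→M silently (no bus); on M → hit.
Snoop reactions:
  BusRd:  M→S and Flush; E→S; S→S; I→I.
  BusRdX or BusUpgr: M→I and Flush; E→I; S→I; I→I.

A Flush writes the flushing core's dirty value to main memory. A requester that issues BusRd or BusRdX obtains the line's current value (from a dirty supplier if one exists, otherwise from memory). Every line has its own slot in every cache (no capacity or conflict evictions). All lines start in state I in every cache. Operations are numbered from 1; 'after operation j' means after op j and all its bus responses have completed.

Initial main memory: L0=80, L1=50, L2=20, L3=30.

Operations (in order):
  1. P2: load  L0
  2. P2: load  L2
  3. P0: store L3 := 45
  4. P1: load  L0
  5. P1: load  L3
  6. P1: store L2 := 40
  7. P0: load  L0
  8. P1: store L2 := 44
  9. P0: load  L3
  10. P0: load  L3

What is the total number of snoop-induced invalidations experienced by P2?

invalidations = 1

[1] P2: load  L0 | P0:I, P1:I, P2:E(80) | bus: BusRd
[2] P2: load  L2 | P0:I, P1:I, P2:E(20) | bus: BusRd
[3] P0: store L3 := 45 | P0:M(45), P1:I, P2:I | bus: BusRdX
[4] P1: load  L0 | P0:I, P1:S(80), P2:S(80) | bus: BusRd
[5] P1: load  L3 | P0:S(45), P1:S(45), P2:I | bus: BusRd,Flush
[6] P1: store L2 := 40 | P0:I, P1:M(40), P2:I | bus: BusRdX
[7] P0: load  L0 | P0:S(80), P1:S(80), P2:S(80) | bus: BusRd
[8] P1: store L2 := 44 | P0:I, P1:M(44), P2:I | bus: none
[9] P0: load  L3 | P0:S(45), P1:S(45), P2:I | bus: none
[10] P0: load  L3 | P0:S(45), P1:S(45), P2:I | bus: none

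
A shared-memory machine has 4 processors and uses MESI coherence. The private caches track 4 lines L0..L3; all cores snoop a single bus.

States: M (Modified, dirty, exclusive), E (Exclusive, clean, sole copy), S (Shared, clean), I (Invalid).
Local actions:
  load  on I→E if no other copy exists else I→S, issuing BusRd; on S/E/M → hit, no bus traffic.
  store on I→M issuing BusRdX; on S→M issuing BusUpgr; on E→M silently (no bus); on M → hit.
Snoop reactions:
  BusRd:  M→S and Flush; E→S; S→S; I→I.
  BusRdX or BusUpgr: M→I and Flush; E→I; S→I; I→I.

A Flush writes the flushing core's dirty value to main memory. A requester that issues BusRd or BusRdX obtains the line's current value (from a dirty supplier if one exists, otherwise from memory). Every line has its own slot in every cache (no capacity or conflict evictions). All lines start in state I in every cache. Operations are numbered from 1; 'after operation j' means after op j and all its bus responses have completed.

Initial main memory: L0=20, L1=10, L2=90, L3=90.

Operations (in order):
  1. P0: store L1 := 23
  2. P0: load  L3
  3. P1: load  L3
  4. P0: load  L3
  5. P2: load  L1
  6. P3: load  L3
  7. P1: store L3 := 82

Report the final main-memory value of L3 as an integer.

[1] P0: store L1 := 23 | P0:M(23), P1:I, P2:I, P3:I | bus: BusRdX
[2] P0: load  L3 | P0:E(90), P1:I, P2:I, P3:I | bus: BusRd
[3] P1: load  L3 | P0:S(90), P1:S(90), P2:I, P3:I | bus: BusRd
[4] P0: load  L3 | P0:S(90), P1:S(90), P2:I, P3:I | bus: none
[5] P2: load  L1 | P0:S(23), P1:I, P2:S(23), P3:I | bus: BusRd,Flush
[6] P3: load  L3 | P0:S(90), P1:S(90), P2:I, P3:S(90) | bus: BusRd
[7] P1: store L3 := 82 | P0:I, P1:M(82), P2:I, P3:I | bus: BusUpgr

memory[L3] = 90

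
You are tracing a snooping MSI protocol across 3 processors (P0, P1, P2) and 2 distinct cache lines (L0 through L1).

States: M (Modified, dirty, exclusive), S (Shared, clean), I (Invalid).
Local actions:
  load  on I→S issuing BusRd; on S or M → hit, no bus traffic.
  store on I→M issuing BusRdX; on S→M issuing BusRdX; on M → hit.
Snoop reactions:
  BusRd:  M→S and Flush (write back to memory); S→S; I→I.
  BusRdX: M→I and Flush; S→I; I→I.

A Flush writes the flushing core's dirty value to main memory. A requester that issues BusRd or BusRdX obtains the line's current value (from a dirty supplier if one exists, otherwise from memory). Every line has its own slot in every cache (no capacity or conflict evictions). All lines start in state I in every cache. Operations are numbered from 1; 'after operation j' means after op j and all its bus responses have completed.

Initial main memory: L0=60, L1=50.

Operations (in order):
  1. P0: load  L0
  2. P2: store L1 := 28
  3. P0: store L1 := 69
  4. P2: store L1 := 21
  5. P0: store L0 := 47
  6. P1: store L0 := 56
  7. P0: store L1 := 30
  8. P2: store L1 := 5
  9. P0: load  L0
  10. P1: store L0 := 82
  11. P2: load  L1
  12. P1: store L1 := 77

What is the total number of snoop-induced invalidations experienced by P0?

step 1: P0: load  L0  ⟶  SII  (L0)  txn=BusRd  M[L0]=60
step 2: P2: store L1 := 28  ⟶  IIM  (L1)  txn=BusRdX  M[L1]=50
step 3: P0: store L1 := 69  ⟶  MII  (L1)  txn=BusRdX+Flush  M[L1]=28
step 4: P2: store L1 := 21  ⟶  IIM  (L1)  txn=BusRdX+Flush  M[L1]=69
step 5: P0: store L0 := 47  ⟶  MII  (L0)  txn=BusRdX  M[L0]=60
step 6: P1: store L0 := 56  ⟶  IMI  (L0)  txn=BusRdX+Flush  M[L0]=47
step 7: P0: store L1 := 30  ⟶  MII  (L1)  txn=BusRdX+Flush  M[L1]=21
step 8: P2: store L1 := 5  ⟶  IIM  (L1)  txn=BusRdX+Flush  M[L1]=30
step 9: P0: load  L0  ⟶  SSI  (L0)  txn=BusRd+Flush  M[L0]=56
step 10: P1: store L0 := 82  ⟶  IMI  (L0)  txn=BusRdX  M[L0]=56
step 11: P2: load  L1  ⟶  IIM  (L1)  txn=∅  M[L1]=30
step 12: P1: store L1 := 77  ⟶  IMI  (L1)  txn=BusRdX+Flush  M[L1]=5

invalidations = 4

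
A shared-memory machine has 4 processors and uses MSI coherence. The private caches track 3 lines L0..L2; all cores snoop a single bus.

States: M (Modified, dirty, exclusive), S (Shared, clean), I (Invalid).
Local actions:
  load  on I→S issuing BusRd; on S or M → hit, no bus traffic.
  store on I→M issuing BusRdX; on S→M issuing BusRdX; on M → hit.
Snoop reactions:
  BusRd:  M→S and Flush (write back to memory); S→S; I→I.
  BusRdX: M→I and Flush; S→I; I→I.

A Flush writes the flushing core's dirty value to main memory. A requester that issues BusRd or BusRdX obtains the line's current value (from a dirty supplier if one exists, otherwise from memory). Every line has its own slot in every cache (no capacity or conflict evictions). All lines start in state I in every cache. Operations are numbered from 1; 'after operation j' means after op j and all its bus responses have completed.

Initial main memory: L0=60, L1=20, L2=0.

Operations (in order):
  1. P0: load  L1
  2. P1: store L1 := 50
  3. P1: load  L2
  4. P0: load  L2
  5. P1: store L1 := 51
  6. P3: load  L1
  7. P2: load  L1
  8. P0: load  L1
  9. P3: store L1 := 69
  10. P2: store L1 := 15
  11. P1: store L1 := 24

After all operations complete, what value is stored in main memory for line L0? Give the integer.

memory[L0] = 60

1. P0: load  L1  bus=[BusRd]  L1: P0=S P1=I P2=I P3=I  mem[L1]=20
2. P1: store L1 := 50  bus=[BusRdX]  L1: P0=I P1=M P2=I P3=I  mem[L1]=20
3. P1: load  L2  bus=[BusRd]  L2: P0=I P1=S P2=I P3=I  mem[L2]=0
4. P0: load  L2  bus=[BusRd]  L2: P0=S P1=S P2=I P3=I  mem[L2]=0
5. P1: store L1 := 51  bus=[-]  L1: P0=I P1=M P2=I P3=I  mem[L1]=20
6. P3: load  L1  bus=[BusRd,Flush]  L1: P0=I P1=S P2=I P3=S  mem[L1]=51
7. P2: load  L1  bus=[BusRd]  L1: P0=I P1=S P2=S P3=S  mem[L1]=51
8. P0: load  L1  bus=[BusRd]  L1: P0=S P1=S P2=S P3=S  mem[L1]=51
9. P3: store L1 := 69  bus=[BusRdX]  L1: P0=I P1=I P2=I P3=M  mem[L1]=51
10. P2: store L1 := 15  bus=[BusRdX,Flush]  L1: P0=I P1=I P2=M P3=I  mem[L1]=69
11. P1: store L1 := 24  bus=[BusRdX,Flush]  L1: P0=I P1=M P2=I P3=I  mem[L1]=15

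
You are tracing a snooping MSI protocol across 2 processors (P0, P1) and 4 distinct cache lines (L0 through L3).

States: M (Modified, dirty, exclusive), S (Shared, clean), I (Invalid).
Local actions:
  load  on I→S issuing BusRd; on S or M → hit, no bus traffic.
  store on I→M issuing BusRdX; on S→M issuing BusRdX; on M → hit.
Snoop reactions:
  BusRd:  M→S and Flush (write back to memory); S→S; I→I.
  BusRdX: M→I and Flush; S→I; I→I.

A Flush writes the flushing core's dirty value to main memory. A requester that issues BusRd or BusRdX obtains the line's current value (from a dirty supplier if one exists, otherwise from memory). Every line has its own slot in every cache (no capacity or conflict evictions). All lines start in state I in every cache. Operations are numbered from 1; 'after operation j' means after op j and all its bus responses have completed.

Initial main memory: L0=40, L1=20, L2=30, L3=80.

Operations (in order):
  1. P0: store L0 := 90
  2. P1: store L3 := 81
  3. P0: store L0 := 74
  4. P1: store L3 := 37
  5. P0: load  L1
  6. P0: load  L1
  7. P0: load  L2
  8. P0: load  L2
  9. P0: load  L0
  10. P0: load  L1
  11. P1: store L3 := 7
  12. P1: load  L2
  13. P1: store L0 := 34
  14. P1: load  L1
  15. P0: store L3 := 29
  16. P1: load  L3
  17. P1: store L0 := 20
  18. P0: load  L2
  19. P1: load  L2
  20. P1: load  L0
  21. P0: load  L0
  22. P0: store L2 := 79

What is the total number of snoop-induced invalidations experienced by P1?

invalidations = 2

step 1: P0: store L0 := 90  ⟶  MI  (L0)  txn=BusRdX  M[L0]=40
step 2: P1: store L3 := 81  ⟶  IM  (L3)  txn=BusRdX  M[L3]=80
step 3: P0: store L0 := 74  ⟶  MI  (L0)  txn=∅  M[L0]=40
step 4: P1: store L3 := 37  ⟶  IM  (L3)  txn=∅  M[L3]=80
step 5: P0: load  L1  ⟶  SI  (L1)  txn=BusRd  M[L1]=20
step 6: P0: load  L1  ⟶  SI  (L1)  txn=∅  M[L1]=20
step 7: P0: load  L2  ⟶  SI  (L2)  txn=BusRd  M[L2]=30
step 8: P0: load  L2  ⟶  SI  (L2)  txn=∅  M[L2]=30
step 9: P0: load  L0  ⟶  MI  (L0)  txn=∅  M[L0]=40
step 10: P0: load  L1  ⟶  SI  (L1)  txn=∅  M[L1]=20
step 11: P1: store L3 := 7  ⟶  IM  (L3)  txn=∅  M[L3]=80
step 12: P1: load  L2  ⟶  SS  (L2)  txn=BusRd  M[L2]=30
step 13: P1: store L0 := 34  ⟶  IM  (L0)  txn=BusRdX+Flush  M[L0]=74
step 14: P1: load  L1  ⟶  SS  (L1)  txn=BusRd  M[L1]=20
step 15: P0: store L3 := 29  ⟶  MI  (L3)  txn=BusRdX+Flush  M[L3]=7
step 16: P1: load  L3  ⟶  SS  (L3)  txn=BusRd+Flush  M[L3]=29
step 17: P1: store L0 := 20  ⟶  IM  (L0)  txn=∅  M[L0]=74
step 18: P0: load  L2  ⟶  SS  (L2)  txn=∅  M[L2]=30
step 19: P1: load  L2  ⟶  SS  (L2)  txn=∅  M[L2]=30
step 20: P1: load  L0  ⟶  IM  (L0)  txn=∅  M[L0]=74
step 21: P0: load  L0  ⟶  SS  (L0)  txn=BusRd+Flush  M[L0]=20
step 22: P0: store L2 := 79  ⟶  MI  (L2)  txn=BusRdX  M[L2]=30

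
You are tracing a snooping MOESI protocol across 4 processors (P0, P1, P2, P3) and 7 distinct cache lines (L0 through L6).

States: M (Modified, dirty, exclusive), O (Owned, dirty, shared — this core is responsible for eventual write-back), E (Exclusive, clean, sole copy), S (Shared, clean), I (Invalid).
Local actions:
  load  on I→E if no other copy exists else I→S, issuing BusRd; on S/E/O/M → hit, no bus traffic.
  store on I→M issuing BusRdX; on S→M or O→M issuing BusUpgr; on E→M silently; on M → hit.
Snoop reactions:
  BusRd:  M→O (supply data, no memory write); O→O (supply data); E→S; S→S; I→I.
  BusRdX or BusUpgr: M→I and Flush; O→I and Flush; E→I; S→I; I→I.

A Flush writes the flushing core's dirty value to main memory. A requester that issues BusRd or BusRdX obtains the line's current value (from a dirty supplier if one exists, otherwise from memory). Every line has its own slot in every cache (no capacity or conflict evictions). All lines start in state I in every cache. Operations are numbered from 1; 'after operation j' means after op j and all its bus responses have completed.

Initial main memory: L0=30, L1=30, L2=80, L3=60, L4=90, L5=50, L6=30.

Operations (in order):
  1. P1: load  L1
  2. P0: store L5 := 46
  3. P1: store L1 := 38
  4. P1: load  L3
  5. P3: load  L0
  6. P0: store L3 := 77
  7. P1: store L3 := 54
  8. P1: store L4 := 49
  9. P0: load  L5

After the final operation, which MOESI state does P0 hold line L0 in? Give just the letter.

state = I

step 1: P1: load  L1  ⟶  IEII  (L1)  txn=BusRd  M[L1]=30
step 2: P0: store L5 := 46  ⟶  MIII  (L5)  txn=BusRdX  M[L5]=50
step 3: P1: store L1 := 38  ⟶  IMII  (L1)  txn=∅  M[L1]=30
step 4: P1: load  L3  ⟶  IEII  (L3)  txn=BusRd  M[L3]=60
step 5: P3: load  L0  ⟶  IIIE  (L0)  txn=BusRd  M[L0]=30
step 6: P0: store L3 := 77  ⟶  MIII  (L3)  txn=BusRdX  M[L3]=60
step 7: P1: store L3 := 54  ⟶  IMII  (L3)  txn=BusRdX+Flush  M[L3]=77
step 8: P1: store L4 := 49  ⟶  IMII  (L4)  txn=BusRdX  M[L4]=90
step 9: P0: load  L5  ⟶  MIII  (L5)  txn=∅  M[L5]=50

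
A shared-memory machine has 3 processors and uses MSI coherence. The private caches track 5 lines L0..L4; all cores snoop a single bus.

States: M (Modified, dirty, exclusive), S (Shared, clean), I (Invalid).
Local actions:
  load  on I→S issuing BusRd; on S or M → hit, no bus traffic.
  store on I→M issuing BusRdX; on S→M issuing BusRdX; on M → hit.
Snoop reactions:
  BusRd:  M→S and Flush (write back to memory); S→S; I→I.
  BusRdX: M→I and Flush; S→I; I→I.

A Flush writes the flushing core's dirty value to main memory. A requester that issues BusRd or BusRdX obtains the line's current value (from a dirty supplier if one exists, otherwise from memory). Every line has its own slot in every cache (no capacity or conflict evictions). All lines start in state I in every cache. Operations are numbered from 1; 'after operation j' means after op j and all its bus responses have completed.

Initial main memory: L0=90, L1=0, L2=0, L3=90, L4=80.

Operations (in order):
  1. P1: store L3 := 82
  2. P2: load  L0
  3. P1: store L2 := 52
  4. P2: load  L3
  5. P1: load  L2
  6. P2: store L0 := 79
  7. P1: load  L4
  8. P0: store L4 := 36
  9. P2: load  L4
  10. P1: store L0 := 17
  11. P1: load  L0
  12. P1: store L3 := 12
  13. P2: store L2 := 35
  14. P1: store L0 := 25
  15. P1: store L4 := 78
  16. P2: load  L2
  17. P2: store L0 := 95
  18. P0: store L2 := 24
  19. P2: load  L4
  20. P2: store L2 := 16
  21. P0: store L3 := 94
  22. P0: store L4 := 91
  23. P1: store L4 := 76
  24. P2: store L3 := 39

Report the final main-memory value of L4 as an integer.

memory[L4] = 91

step 1: P1: store L3 := 82  ⟶  IMI  (L3)  txn=BusRdX  M[L3]=90
step 2: P2: load  L0  ⟶  IIS  (L0)  txn=BusRd  M[L0]=90
step 3: P1: store L2 := 52  ⟶  IMI  (L2)  txn=BusRdX  M[L2]=0
step 4: P2: load  L3  ⟶  ISS  (L3)  txn=BusRd+Flush  M[L3]=82
step 5: P1: load  L2  ⟶  IMI  (L2)  txn=∅  M[L2]=0
step 6: P2: store L0 := 79  ⟶  IIM  (L0)  txn=BusRdX  M[L0]=90
step 7: P1: load  L4  ⟶  ISI  (L4)  txn=BusRd  M[L4]=80
step 8: P0: store L4 := 36  ⟶  MII  (L4)  txn=BusRdX  M[L4]=80
step 9: P2: load  L4  ⟶  SIS  (L4)  txn=BusRd+Flush  M[L4]=36
step 10: P1: store L0 := 17  ⟶  IMI  (L0)  txn=BusRdX+Flush  M[L0]=79
step 11: P1: load  L0  ⟶  IMI  (L0)  txn=∅  M[L0]=79
step 12: P1: store L3 := 12  ⟶  IMI  (L3)  txn=BusRdX  M[L3]=82
step 13: P2: store L2 := 35  ⟶  IIM  (L2)  txn=BusRdX+Flush  M[L2]=52
step 14: P1: store L0 := 25  ⟶  IMI  (L0)  txn=∅  M[L0]=79
step 15: P1: store L4 := 78  ⟶  IMI  (L4)  txn=BusRdX  M[L4]=36
step 16: P2: load  L2  ⟶  IIM  (L2)  txn=∅  M[L2]=52
step 17: P2: store L0 := 95  ⟶  IIM  (L0)  txn=BusRdX+Flush  M[L0]=25
step 18: P0: store L2 := 24  ⟶  MII  (L2)  txn=BusRdX+Flush  M[L2]=35
step 19: P2: load  L4  ⟶  ISS  (L4)  txn=BusRd+Flush  M[L4]=78
step 20: P2: store L2 := 16  ⟶  IIM  (L2)  txn=BusRdX+Flush  M[L2]=24
step 21: P0: store L3 := 94  ⟶  MII  (L3)  txn=BusRdX+Flush  M[L3]=12
step 22: P0: store L4 := 91  ⟶  MII  (L4)  txn=BusRdX  M[L4]=78
step 23: P1: store L4 := 76  ⟶  IMI  (L4)  txn=BusRdX+Flush  M[L4]=91
step 24: P2: store L3 := 39  ⟶  IIM  (L3)  txn=BusRdX+Flush  M[L3]=94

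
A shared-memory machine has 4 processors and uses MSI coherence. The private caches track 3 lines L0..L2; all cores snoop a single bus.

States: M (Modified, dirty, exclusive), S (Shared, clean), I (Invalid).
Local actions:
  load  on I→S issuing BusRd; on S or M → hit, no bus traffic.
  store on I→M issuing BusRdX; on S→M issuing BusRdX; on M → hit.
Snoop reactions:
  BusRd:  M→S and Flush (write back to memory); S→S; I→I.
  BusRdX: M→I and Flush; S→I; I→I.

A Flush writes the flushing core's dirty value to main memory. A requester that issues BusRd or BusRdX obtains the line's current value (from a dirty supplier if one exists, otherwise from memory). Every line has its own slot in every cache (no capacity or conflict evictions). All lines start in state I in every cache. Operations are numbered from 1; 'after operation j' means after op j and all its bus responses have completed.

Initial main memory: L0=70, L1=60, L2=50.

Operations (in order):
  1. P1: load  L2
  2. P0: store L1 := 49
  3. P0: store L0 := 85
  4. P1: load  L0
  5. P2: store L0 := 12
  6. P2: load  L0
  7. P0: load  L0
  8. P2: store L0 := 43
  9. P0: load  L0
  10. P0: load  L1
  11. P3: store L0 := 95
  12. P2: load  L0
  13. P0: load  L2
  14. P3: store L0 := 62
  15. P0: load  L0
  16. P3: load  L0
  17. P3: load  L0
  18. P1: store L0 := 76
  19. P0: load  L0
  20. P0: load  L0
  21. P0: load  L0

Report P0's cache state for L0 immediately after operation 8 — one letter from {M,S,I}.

[1] P1: load  L2 | P0:I, P1:S(50), P2:I, P3:I | bus: BusRd
[2] P0: store L1 := 49 | P0:M(49), P1:I, P2:I, P3:I | bus: BusRdX
[3] P0: store L0 := 85 | P0:M(85), P1:I, P2:I, P3:I | bus: BusRdX
[4] P1: load  L0 | P0:S(85), P1:S(85), P2:I, P3:I | bus: BusRd,Flush
[5] P2: store L0 := 12 | P0:I, P1:I, P2:M(12), P3:I | bus: BusRdX
[6] P2: load  L0 | P0:I, P1:I, P2:M(12), P3:I | bus: none
[7] P0: load  L0 | P0:S(12), P1:I, P2:S(12), P3:I | bus: BusRd,Flush
[8] P2: store L0 := 43 | P0:I, P1:I, P2:M(43), P3:I | bus: BusRdX
[9] P0: load  L0 | P0:S(43), P1:I, P2:S(43), P3:I | bus: BusRd,Flush
[10] P0: load  L1 | P0:M(49), P1:I, P2:I, P3:I | bus: none
[11] P3: store L0 := 95 | P0:I, P1:I, P2:I, P3:M(95) | bus: BusRdX
[12] P2: load  L0 | P0:I, P1:I, P2:S(95), P3:S(95) | bus: BusRd,Flush
[13] P0: load  L2 | P0:S(50), P1:S(50), P2:I, P3:I | bus: BusRd
[14] P3: store L0 := 62 | P0:I, P1:I, P2:I, P3:M(62) | bus: BusRdX
[15] P0: load  L0 | P0:S(62), P1:I, P2:I, P3:S(62) | bus: BusRd,Flush
[16] P3: load  L0 | P0:S(62), P1:I, P2:I, P3:S(62) | bus: none
[17] P3: load  L0 | P0:S(62), P1:I, P2:I, P3:S(62) | bus: none
[18] P1: store L0 := 76 | P0:I, P1:M(76), P2:I, P3:I | bus: BusRdX
[19] P0: load  L0 | P0:S(76), P1:S(76), P2:I, P3:I | bus: BusRd,Flush
[20] P0: load  L0 | P0:S(76), P1:S(76), P2:I, P3:I | bus: none
[21] P0: load  L0 | P0:S(76), P1:S(76), P2:I, P3:I | bus: none

state = I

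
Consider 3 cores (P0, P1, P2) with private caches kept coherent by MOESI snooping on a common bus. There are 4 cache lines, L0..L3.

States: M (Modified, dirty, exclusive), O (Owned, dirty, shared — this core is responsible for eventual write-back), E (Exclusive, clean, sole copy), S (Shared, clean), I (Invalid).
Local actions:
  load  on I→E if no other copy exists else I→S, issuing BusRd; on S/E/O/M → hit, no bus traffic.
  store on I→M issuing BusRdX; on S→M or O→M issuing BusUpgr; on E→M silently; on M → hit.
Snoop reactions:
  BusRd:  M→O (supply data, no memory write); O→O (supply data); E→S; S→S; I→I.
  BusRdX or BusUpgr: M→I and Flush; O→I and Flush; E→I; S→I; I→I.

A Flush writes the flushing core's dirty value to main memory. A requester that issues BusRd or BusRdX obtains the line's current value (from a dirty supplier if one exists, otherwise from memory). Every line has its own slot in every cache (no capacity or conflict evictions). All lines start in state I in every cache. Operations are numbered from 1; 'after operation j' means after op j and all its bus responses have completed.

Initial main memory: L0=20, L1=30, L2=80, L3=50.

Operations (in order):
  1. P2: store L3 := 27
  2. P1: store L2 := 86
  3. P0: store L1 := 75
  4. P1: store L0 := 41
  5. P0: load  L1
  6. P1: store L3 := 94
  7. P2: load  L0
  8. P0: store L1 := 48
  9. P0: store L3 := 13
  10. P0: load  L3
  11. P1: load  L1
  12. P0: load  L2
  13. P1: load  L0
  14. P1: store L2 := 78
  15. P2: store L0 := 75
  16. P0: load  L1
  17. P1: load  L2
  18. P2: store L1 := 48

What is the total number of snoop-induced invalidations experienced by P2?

invalidations = 1

  op1 P2: store L3 := 27 → I/I/M on L3; bus BusRdX; mem=50
  op2 P1: store L2 := 86 → I/M/I on L2; bus BusRdX; mem=80
  op3 P0: store L1 := 75 → M/I/I on L1; bus BusRdX; mem=30
  op4 P1: store L0 := 41 → I/M/I on L0; bus BusRdX; mem=20
  op5 P0: load  L1 → M/I/I on L1; bus (none); mem=30
  op6 P1: store L3 := 94 → I/M/I on L3; bus BusRdX Flush; mem=27
  op7 P2: load  L0 → I/O/S on L0; bus BusRd; mem=20
  op8 P0: store L1 := 48 → M/I/I on L1; bus (none); mem=30
  op9 P0: store L3 := 13 → M/I/I on L3; bus BusRdX Flush; mem=94
  op10 P0: load  L3 → M/I/I on L3; bus (none); mem=94
  op11 P1: load  L1 → O/S/I on L1; bus BusRd; mem=30
  op12 P0: load  L2 → S/O/I on L2; bus BusRd; mem=80
  op13 P1: load  L0 → I/O/S on L0; bus (none); mem=20
  op14 P1: store L2 := 78 → I/M/I on L2; bus BusUpgr; mem=80
  op15 P2: store L0 := 75 → I/I/M on L0; bus BusUpgr Flush; mem=41
  op16 P0: load  L1 → O/S/I on L1; bus (none); mem=30
  op17 P1: load  L2 → I/M/I on L2; bus (none); mem=80
  op18 P2: store L1 := 48 → I/I/M on L1; bus BusRdX Flush; mem=48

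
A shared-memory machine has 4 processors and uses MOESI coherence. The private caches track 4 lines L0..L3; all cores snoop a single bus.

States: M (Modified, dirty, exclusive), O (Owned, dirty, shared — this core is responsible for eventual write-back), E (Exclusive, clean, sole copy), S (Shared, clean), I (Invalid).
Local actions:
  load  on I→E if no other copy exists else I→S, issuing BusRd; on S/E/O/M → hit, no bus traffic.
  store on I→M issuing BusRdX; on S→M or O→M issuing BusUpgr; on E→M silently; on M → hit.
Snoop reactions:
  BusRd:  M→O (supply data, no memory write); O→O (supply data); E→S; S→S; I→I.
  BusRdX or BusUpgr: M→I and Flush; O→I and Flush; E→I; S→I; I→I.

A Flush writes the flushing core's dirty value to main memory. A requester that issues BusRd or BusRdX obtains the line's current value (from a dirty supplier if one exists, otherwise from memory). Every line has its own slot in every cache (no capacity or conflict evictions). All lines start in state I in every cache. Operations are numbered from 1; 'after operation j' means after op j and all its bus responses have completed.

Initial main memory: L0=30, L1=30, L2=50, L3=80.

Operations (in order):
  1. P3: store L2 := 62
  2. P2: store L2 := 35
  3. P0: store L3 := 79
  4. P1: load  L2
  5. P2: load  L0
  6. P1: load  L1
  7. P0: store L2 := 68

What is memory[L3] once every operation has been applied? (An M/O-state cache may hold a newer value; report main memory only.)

memory[L3] = 80

  op1 P3: store L2 := 62 → I/I/I/M on L2; bus BusRdX; mem=50
  op2 P2: store L2 := 35 → I/I/M/I on L2; bus BusRdX Flush; mem=62
  op3 P0: store L3 := 79 → M/I/I/I on L3; bus BusRdX; mem=80
  op4 P1: load  L2 → I/S/O/I on L2; bus BusRd; mem=62
  op5 P2: load  L0 → I/I/E/I on L0; bus BusRd; mem=30
  op6 P1: load  L1 → I/E/I/I on L1; bus BusRd; mem=30
  op7 P0: store L2 := 68 → M/I/I/I on L2; bus BusRdX Flush; mem=35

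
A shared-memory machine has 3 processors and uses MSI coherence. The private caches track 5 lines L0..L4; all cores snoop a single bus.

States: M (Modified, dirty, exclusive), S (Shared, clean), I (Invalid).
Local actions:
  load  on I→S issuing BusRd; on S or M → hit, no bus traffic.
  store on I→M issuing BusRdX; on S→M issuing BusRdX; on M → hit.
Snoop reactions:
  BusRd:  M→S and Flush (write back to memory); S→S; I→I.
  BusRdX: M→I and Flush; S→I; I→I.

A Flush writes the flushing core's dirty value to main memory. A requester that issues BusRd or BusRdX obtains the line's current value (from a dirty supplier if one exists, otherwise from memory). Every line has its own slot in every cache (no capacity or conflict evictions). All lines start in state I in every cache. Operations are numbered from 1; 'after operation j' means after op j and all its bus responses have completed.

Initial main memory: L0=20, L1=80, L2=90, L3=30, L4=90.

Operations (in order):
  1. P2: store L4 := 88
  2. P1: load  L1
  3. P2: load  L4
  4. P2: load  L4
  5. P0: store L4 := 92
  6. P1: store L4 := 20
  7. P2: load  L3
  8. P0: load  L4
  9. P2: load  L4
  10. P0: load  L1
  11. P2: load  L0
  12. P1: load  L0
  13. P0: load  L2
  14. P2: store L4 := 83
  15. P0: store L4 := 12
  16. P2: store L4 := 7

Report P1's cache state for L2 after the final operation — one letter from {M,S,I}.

  op1 P2: store L4 := 88 → I/I/M on L4; bus BusRdX; mem=90
  op2 P1: load  L1 → I/S/I on L1; bus BusRd; mem=80
  op3 P2: load  L4 → I/I/M on L4; bus (none); mem=90
  op4 P2: load  L4 → I/I/M on L4; bus (none); mem=90
  op5 P0: store L4 := 92 → M/I/I on L4; bus BusRdX Flush; mem=88
  op6 P1: store L4 := 20 → I/M/I on L4; bus BusRdX Flush; mem=92
  op7 P2: load  L3 → I/I/S on L3; bus BusRd; mem=30
  op8 P0: load  L4 → S/S/I on L4; bus BusRd Flush; mem=20
  op9 P2: load  L4 → S/S/S on L4; bus BusRd; mem=20
  op10 P0: load  L1 → S/S/I on L1; bus BusRd; mem=80
  op11 P2: load  L0 → I/I/S on L0; bus BusRd; mem=20
  op12 P1: load  L0 → I/S/S on L0; bus BusRd; mem=20
  op13 P0: load  L2 → S/I/I on L2; bus BusRd; mem=90
  op14 P2: store L4 := 83 → I/I/M on L4; bus BusRdX; mem=20
  op15 P0: store L4 := 12 → M/I/I on L4; bus BusRdX Flush; mem=83
  op16 P2: store L4 := 7 → I/I/M on L4; bus BusRdX Flush; mem=12

state = I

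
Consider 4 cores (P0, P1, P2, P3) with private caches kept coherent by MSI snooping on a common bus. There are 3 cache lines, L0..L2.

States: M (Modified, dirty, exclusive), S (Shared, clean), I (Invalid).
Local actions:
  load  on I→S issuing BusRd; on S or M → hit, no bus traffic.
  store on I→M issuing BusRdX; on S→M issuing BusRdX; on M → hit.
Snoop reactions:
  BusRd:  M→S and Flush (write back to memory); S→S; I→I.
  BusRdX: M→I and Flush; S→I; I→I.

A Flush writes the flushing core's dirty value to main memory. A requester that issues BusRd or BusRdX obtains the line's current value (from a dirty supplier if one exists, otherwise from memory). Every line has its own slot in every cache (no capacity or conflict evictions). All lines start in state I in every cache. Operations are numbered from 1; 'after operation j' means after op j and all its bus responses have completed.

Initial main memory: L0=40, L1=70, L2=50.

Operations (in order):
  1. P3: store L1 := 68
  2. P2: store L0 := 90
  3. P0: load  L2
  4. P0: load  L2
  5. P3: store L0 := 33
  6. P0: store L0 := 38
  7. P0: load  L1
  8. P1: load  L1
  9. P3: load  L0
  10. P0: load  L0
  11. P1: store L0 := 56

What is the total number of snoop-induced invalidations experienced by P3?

invalidations = 2

step 1: P3: store L1 := 68  ⟶  IIIM  (L1)  txn=BusRdX  M[L1]=70
step 2: P2: store L0 := 90  ⟶  IIMI  (L0)  txn=BusRdX  M[L0]=40
step 3: P0: load  L2  ⟶  SIII  (L2)  txn=BusRd  M[L2]=50
step 4: P0: load  L2  ⟶  SIII  (L2)  txn=∅  M[L2]=50
step 5: P3: store L0 := 33  ⟶  IIIM  (L0)  txn=BusRdX+Flush  M[L0]=90
step 6: P0: store L0 := 38  ⟶  MIII  (L0)  txn=BusRdX+Flush  M[L0]=33
step 7: P0: load  L1  ⟶  SIIS  (L1)  txn=BusRd+Flush  M[L1]=68
step 8: P1: load  L1  ⟶  SSIS  (L1)  txn=BusRd  M[L1]=68
step 9: P3: load  L0  ⟶  SIIS  (L0)  txn=BusRd+Flush  M[L0]=38
step 10: P0: load  L0  ⟶  SIIS  (L0)  txn=∅  M[L0]=38
step 11: P1: store L0 := 56  ⟶  IMII  (L0)  txn=BusRdX  M[L0]=38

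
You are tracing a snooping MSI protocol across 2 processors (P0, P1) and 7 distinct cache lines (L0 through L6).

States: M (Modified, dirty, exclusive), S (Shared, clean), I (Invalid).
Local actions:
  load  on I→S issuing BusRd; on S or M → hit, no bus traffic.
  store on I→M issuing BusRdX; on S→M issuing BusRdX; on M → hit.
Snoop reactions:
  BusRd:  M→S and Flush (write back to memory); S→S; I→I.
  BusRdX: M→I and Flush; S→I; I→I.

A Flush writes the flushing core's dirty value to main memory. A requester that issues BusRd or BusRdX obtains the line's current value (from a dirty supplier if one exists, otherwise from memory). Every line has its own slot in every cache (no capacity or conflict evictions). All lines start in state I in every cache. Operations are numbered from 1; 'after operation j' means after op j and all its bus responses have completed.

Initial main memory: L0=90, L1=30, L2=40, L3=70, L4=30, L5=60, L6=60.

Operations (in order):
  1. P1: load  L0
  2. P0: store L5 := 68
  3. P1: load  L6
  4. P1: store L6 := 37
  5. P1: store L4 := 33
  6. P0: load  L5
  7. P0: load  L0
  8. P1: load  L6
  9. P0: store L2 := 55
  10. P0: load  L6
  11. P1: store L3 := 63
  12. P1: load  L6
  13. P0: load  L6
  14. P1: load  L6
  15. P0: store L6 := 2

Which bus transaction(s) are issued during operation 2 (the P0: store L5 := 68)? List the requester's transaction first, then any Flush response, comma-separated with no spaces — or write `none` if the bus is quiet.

bus = BusRdX

  op1 P1: load  L0 → I/S on L0; bus BusRd; mem=90
  op2 P0: store L5 := 68 → M/I on L5; bus BusRdX; mem=60
  op3 P1: load  L6 → I/S on L6; bus BusRd; mem=60
  op4 P1: store L6 := 37 → I/M on L6; bus BusRdX; mem=60
  op5 P1: store L4 := 33 → I/M on L4; bus BusRdX; mem=30
  op6 P0: load  L5 → M/I on L5; bus (none); mem=60
  op7 P0: load  L0 → S/S on L0; bus BusRd; mem=90
  op8 P1: load  L6 → I/M on L6; bus (none); mem=60
  op9 P0: store L2 := 55 → M/I on L2; bus BusRdX; mem=40
  op10 P0: load  L6 → S/S on L6; bus BusRd Flush; mem=37
  op11 P1: store L3 := 63 → I/M on L3; bus BusRdX; mem=70
  op12 P1: load  L6 → S/S on L6; bus (none); mem=37
  op13 P0: load  L6 → S/S on L6; bus (none); mem=37
  op14 P1: load  L6 → S/S on L6; bus (none); mem=37
  op15 P0: store L6 := 2 → M/I on L6; bus BusRdX; mem=37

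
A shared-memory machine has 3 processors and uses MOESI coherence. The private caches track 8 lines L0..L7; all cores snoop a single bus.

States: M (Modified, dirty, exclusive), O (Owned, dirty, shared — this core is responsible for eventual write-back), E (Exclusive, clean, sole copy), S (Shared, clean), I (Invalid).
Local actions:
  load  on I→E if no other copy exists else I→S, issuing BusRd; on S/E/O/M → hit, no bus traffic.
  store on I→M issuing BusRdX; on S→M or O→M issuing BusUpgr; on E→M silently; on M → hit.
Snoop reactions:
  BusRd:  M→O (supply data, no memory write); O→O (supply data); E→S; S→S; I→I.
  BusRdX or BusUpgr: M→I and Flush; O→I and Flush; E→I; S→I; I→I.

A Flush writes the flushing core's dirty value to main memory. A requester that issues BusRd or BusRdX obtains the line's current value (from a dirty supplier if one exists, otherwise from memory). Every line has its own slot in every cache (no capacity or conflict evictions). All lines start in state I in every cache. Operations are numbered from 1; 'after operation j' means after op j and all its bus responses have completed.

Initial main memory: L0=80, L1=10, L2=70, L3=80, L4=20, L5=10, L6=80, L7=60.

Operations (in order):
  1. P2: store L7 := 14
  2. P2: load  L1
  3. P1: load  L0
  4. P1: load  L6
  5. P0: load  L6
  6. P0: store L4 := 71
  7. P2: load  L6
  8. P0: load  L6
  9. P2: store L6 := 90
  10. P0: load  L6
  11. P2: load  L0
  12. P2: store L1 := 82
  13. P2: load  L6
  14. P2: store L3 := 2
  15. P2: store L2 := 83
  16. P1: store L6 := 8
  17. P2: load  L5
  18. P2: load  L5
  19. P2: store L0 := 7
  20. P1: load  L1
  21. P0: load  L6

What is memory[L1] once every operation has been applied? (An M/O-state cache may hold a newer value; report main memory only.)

memory[L1] = 10

step 1: P2: store L7 := 14  ⟶  IIM  (L7)  txn=BusRdX  M[L7]=60
step 2: P2: load  L1  ⟶  IIE  (L1)  txn=BusRd  M[L1]=10
step 3: P1: load  L0  ⟶  IEI  (L0)  txn=BusRd  M[L0]=80
step 4: P1: load  L6  ⟶  IEI  (L6)  txn=BusRd  M[L6]=80
step 5: P0: load  L6  ⟶  SSI  (L6)  txn=BusRd  M[L6]=80
step 6: P0: store L4 := 71  ⟶  MII  (L4)  txn=BusRdX  M[L4]=20
step 7: P2: load  L6  ⟶  SSS  (L6)  txn=BusRd  M[L6]=80
step 8: P0: load  L6  ⟶  SSS  (L6)  txn=∅  M[L6]=80
step 9: P2: store L6 := 90  ⟶  IIM  (L6)  txn=BusUpgr  M[L6]=80
step 10: P0: load  L6  ⟶  SIO  (L6)  txn=BusRd  M[L6]=80
step 11: P2: load  L0  ⟶  ISS  (L0)  txn=BusRd  M[L0]=80
step 12: P2: store L1 := 82  ⟶  IIM  (L1)  txn=∅  M[L1]=10
step 13: P2: load  L6  ⟶  SIO  (L6)  txn=∅  M[L6]=80
step 14: P2: store L3 := 2  ⟶  IIM  (L3)  txn=BusRdX  M[L3]=80
step 15: P2: store L2 := 83  ⟶  IIM  (L2)  txn=BusRdX  M[L2]=70
step 16: P1: store L6 := 8  ⟶  IMI  (L6)  txn=BusRdX+Flush  M[L6]=90
step 17: P2: load  L5  ⟶  IIE  (L5)  txn=BusRd  M[L5]=10
step 18: P2: load  L5  ⟶  IIE  (L5)  txn=∅  M[L5]=10
step 19: P2: store L0 := 7  ⟶  IIM  (L0)  txn=BusUpgr  M[L0]=80
step 20: P1: load  L1  ⟶  ISO  (L1)  txn=BusRd  M[L1]=10
step 21: P0: load  L6  ⟶  SOI  (L6)  txn=BusRd  M[L6]=90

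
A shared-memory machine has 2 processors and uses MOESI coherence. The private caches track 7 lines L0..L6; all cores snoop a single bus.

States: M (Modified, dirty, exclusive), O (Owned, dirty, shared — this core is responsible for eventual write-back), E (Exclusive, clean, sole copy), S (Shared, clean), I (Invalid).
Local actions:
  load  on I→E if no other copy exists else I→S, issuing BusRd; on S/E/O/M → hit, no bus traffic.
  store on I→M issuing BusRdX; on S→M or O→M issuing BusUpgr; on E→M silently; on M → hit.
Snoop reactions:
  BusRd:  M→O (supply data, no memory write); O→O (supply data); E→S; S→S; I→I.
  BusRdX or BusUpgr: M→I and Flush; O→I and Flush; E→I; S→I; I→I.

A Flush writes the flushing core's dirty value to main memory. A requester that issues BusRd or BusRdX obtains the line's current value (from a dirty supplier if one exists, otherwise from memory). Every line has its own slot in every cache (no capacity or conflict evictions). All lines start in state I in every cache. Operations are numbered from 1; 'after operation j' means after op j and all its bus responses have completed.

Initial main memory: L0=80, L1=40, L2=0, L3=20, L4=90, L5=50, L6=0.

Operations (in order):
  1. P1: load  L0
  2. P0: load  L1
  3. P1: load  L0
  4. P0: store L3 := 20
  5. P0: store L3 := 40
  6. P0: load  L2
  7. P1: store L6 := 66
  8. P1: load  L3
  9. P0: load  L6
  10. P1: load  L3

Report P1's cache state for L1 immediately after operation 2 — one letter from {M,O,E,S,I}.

state = I

[1] P1: load  L0 | P0:I, P1:E(80) | bus: BusRd
[2] P0: load  L1 | P0:E(40), P1:I | bus: BusRd
[3] P1: load  L0 | P0:I, P1:E(80) | bus: none
[4] P0: store L3 := 20 | P0:M(20), P1:I | bus: BusRdX
[5] P0: store L3 := 40 | P0:M(40), P1:I | bus: none
[6] P0: load  L2 | P0:E(0), P1:I | bus: BusRd
[7] P1: store L6 := 66 | P0:I, P1:M(66) | bus: BusRdX
[8] P1: load  L3 | P0:O(40), P1:S(40) | bus: BusRd
[9] P0: load  L6 | P0:S(66), P1:O(66) | bus: BusRd
[10] P1: load  L3 | P0:O(40), P1:S(40) | bus: none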